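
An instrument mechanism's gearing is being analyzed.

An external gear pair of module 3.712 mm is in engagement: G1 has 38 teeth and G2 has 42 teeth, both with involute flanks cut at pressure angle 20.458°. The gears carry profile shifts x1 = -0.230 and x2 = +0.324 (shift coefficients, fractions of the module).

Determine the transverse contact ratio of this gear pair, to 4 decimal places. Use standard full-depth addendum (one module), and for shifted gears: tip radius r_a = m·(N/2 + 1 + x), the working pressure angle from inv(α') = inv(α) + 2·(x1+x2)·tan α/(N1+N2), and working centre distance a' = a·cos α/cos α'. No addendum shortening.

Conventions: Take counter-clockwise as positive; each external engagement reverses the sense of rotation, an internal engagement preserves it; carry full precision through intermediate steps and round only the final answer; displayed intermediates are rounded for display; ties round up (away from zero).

recognized (one external pair, fixed centres): single-mesh tooth geometry, m = 3.712, N1 = 38, N2 = 42
base radii: r_b1 = 66.079704, r_b2 = 73.035462
tip radii: r_a1 = 73.386240, r_a2 = 82.866688
inv(α') = inv(20.458°) + 2·(-0.230+0.324)·tan α/(38+42) = 0.01686661  ⇒  α' = 20.81219°
a' = a·cos α / cos α' = 148.4800·cos 20.458°/cos 20.81219° = 148.826053
action lengths: √(r_a1²−r_b1²) = 31.921982, √(r_a2²−r_b2²) = 39.149830
base pitch p_b = π·m·cos α = 10.926080
CR = (31.921982 + 39.149830 − 148.826053·sin 20.81219°)/10.926080 = 1.665102
contact ratio ≈ 1.6651

1.6651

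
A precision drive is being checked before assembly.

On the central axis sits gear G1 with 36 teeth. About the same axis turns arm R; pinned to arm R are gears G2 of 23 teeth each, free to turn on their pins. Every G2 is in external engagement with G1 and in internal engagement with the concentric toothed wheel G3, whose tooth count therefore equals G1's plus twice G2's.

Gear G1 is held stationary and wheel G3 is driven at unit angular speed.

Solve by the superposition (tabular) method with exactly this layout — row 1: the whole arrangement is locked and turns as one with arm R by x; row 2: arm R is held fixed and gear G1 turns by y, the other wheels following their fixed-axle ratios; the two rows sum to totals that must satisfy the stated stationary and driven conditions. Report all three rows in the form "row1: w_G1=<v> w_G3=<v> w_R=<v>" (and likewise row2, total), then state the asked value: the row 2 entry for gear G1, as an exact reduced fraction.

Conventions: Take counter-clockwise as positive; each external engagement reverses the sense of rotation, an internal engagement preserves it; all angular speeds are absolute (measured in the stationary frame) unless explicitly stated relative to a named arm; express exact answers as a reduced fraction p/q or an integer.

class = planetary set [G3 = 36+2·23 = 82; Willis about the carrier]
row 1 (train locked, turned with arm): all members turn x
row 2: sun turns y, ring = −(36/82)·y, arm 0
boundary: total ω_sun = x + y = 0 and total ω_ring = x − (36/82)·y = 1  ⇒  y = -41/59, x = 41/59
row 2 ring = −(36/82)·(-41/59) = 18/59
totals (row 1 + row 2): sun 41/59 + (-41/59) = 0, ring 41/59 + 18/59 = 1, arm 41/59 + 0 = 41/59
asked cell (row2, sun) = -41/59

row1: w_G1=41/59 w_G3=41/59 w_R=41/59
row2: w_G1=-41/59 w_G3=18/59 w_R=0
total: w_G1=0 w_G3=1 w_R=41/59
asked value: -41/59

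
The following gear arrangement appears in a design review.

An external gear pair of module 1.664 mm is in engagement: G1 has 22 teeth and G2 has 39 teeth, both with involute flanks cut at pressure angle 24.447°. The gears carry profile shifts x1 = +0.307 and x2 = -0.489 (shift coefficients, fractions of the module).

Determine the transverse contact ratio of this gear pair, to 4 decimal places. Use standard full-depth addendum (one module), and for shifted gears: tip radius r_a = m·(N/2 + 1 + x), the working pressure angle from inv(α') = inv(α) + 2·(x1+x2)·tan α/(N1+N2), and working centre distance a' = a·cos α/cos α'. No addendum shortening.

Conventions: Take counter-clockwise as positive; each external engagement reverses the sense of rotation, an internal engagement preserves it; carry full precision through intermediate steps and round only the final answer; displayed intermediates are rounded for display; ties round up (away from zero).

topology: single-mesh involute geometry — m = 1.664, 22T/39T pair
base radii: r_b1 = 16.662945, r_b2 = 29.538858
tip radii: r_a1 = 20.478848, r_a2 = 33.298304
inv(α') = inv(24.447°) + 2·(+0.307-0.489)·tan α/(22+39) = 0.02521619  ⇒  α' = 23.66722°
a' = a·cos α / cos α' = 50.7520·cos 24.447°/cos 23.66722° = 50.444574
action lengths: √(r_a1²−r_b1²) = 11.905019, √(r_a2²−r_b2²) = 15.369871
base pitch p_b = π·m·cos α = 4.758926
CR = (11.905019 + 15.369871 − 50.444574·sin 23.66722°)/4.758926 = 1.476223
contact ratio ≈ 1.4762

1.4762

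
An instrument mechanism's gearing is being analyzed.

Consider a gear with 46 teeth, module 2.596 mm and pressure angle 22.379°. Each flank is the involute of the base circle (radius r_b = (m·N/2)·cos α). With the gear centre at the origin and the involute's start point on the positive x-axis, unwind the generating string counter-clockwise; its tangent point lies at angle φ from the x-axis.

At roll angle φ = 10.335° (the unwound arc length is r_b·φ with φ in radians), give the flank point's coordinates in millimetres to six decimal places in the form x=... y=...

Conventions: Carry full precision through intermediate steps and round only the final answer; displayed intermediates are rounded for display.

x=56.102036 y=0.107660

recognized (one wheel, involute flank): single-mesh tooth geometry, m = 2.596, N = 46
pitch radius r_p = m·N/2 = 2.596·46/2 = 59.708000
base radius r_b = r_p·cos α = 59.708000·cos 22.379° = 55.211130
roll angle φ = 10.335° = 0.18037978 rad
x = r_b·(cos φ + φ·sin φ) = 56.102036
y = r_b·(sin φ − φ·cos φ) = 0.107660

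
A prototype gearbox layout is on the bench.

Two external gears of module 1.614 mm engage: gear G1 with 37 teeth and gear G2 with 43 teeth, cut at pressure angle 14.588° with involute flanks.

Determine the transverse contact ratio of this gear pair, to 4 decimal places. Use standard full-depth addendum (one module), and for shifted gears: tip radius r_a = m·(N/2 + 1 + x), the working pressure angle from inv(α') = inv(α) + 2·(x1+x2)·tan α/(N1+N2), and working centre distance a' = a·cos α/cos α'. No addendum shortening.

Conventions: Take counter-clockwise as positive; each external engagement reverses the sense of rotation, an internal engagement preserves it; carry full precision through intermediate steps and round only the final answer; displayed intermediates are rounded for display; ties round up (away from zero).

2.0444

class = single-mesh tooth geometry [involute pair 37T × 43T, m = 1.614]
base radii: r_b1 = 28.896404, r_b2 = 33.582307
tip radii: r_a1 = 31.473000, r_a2 = 36.315000
no profile shift: α' = α, a' = a
action lengths: √(r_a1²−r_b1²) = 12.471871, √(r_a2²−r_b2²) = 13.820560
base pitch p_b = π·m·cos α = 4.907066
CR = (12.471871 + 13.820560 − 64.560000·sin 14.58800°)/4.907066 = 2.044382
contact ratio ≈ 2.0444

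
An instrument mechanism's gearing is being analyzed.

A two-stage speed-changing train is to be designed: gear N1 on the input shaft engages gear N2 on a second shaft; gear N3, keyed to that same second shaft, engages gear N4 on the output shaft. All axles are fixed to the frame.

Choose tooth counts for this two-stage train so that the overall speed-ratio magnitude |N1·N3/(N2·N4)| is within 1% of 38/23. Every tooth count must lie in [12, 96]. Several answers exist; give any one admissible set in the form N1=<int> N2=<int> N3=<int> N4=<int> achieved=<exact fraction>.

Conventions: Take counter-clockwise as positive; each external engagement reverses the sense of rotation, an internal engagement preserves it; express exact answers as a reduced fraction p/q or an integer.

N1=12 N2=23 N3=38 N4=12 achieved=38/23

design class (target 38/23): fixed-axis compound train
target = 38/23 in lowest terms: an exact hit needs N1·N3 = k·38 and N2·N4 = k·23 for one integer k, every count in [12, 96]; additionally prefer no 1:1 stage (N1 ≠ N2, N3 ≠ N4)
k = 1…11: no 1:1-free in-range split of k·38 and k·23 into factor pairs; take k = 12
k = 12: N1·N3 = 456 = 12·38, N2·N4 = 276 = 23·12
achieved = 12·38/(23·12) = 38/23; |achieved − target| = 0 ≤ 19/1150 ✓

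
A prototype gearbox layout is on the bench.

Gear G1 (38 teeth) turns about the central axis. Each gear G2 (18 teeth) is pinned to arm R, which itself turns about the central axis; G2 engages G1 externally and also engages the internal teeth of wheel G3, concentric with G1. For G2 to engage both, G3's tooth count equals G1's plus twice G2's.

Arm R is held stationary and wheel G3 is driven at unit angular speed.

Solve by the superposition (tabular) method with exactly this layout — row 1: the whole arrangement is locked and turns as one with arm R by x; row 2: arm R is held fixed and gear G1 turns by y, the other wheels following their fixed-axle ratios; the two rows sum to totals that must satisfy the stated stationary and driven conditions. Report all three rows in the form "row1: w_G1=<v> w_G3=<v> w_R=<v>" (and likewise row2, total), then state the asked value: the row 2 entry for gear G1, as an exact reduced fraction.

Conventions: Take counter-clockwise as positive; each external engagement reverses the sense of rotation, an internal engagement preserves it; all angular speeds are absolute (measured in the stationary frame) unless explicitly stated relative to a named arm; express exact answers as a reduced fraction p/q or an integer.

row1: w_G1=0 w_G3=0 w_R=0
row2: w_G1=-37/19 w_G3=1 w_R=0
total: w_G1=-37/19 w_G3=1 w_R=0
asked value: -37/19

planetary set (38T centre, 18T on arm, 74T internal) — Willis relation
superposition row 1 [locked train]: every member turns x
row 2: sun turns y, ring = −(38/74)·y, arm 0
boundary: total ω_arm = x = 0 and total ω_ring = x − (38/74)·y = 1  ⇒  y = -37/19, x = 0
row 2 ring = −(38/74)·(-37/19) = 1
totals (row 1 + row 2): sun 0 + (-37/19) = -37/19, ring 0 + 1 = 1, arm 0 + 0 = 0
asked cell (row2, sun) = -37/19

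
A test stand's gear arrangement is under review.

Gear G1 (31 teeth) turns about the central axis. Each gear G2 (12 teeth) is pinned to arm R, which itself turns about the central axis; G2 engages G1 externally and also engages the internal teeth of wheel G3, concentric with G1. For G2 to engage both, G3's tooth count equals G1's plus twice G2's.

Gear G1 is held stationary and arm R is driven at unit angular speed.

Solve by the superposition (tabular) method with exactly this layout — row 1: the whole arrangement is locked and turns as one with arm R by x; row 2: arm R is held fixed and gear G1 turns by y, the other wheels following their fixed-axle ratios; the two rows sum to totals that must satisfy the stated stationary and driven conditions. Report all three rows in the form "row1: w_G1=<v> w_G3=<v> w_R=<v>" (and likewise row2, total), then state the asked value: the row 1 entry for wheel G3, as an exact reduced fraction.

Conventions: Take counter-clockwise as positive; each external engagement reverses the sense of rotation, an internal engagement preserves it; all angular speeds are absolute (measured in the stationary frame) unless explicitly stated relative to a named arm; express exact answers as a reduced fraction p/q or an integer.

class = planetary set [G3 = 31+2·12 = 55; Willis about the carrier]
row 1: whole set turns with the arm by x
superposition row 2 [arm held]: sun y, ring −(31/55)·y, arm 0
boundary: total ω_sun = x + y = 0 and total ω_arm = x = 1  ⇒  y = -1, x = 1
row 2 ring = −(31/55)·(-1) = 31/55
totals (row 1 + row 2): sun 1 + (-1) = 0, ring 1 + 31/55 = 86/55, arm 1 + 0 = 1
asked cell (row1, ring) = 1

row1: w_G1=1 w_G3=1 w_R=1
row2: w_G1=-1 w_G3=31/55 w_R=0
total: w_G1=0 w_G3=86/55 w_R=1
asked value: 1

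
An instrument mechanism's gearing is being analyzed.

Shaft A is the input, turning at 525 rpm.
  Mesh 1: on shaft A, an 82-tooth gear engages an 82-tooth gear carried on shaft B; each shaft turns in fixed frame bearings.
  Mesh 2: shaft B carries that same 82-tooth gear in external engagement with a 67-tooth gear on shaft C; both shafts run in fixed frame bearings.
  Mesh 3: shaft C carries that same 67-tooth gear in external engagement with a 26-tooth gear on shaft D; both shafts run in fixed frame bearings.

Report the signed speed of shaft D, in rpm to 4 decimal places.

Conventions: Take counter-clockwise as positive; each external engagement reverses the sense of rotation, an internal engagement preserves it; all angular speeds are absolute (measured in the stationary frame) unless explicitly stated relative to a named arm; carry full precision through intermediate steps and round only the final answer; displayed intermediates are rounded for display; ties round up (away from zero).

recognized (4 fixed axles, 3 meshes): fixed-axis compound train
mesh 1 [82T→82T]: ω = 525.0000×82/82 = 525.0000 rpm, sense flips to −
mesh 2 [82T→67T]: ω = 525.0000×82/67 = 642.5373 rpm, sense flips to +
mesh 3 [67T→26T]: ω = 642.5373×67/26 = 1655.7692 rpm, sense flips to −
signed output speed = -1655.7692 rpm

-1655.7692 rpm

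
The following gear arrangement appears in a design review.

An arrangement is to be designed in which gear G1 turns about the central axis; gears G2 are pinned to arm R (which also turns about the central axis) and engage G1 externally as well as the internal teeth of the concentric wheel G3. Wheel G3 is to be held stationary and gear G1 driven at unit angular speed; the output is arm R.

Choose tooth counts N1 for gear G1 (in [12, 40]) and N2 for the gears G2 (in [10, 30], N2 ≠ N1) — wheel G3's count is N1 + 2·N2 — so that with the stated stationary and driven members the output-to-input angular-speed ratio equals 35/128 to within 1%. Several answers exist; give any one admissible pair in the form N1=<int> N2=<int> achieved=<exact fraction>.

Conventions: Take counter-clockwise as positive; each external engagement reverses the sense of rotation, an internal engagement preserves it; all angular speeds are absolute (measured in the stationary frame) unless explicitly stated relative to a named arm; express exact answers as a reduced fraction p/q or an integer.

N1=35 N2=29 achieved=35/128

class = planetary set [ratio 35/128 wanted; Willis about the carrier]
Willis with ω_ring = 0: ω_arm/ω_sun = N1/(N1+N3); set equal to 35/128  ⇒  N3/N1 = 1/(35/128) − 1 = 93/35
N3 = N1 + 2·N2  ⇒  N2/N1 = (N3/N1 − 1)/2 = (93/35 − 1)/2 = 29/35
smallest multiple with N1 ≥ 12 and N2 ≥ 10: k = 1  ⇒  N1 = 1·35 = 35, N2 = 1·29 = 29 (N1 ≤ 40, N2 ≤ 30, N2 ≠ N1 ✓), N3 = 35 + 2·29 = 93
check: N1/(N1+N3) with N1 = 35, N3 = 93 gives 35/128; |achieved − target| = 0 ≤ 7/2560 ✓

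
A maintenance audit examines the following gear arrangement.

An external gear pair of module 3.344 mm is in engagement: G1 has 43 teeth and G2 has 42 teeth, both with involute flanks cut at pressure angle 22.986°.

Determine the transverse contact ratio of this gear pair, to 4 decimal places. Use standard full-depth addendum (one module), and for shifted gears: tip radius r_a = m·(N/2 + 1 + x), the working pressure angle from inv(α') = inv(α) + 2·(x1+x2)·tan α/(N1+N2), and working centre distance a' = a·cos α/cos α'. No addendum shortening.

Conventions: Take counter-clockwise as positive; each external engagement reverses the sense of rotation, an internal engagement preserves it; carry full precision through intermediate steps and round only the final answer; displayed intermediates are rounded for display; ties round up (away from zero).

1.5917

topology: single-mesh involute geometry — m = 3.344, 43T/42T pair
base radii: r_b1 = 66.187479, r_b2 = 64.648235
tip radii: r_a1 = 75.240000, r_a2 = 73.568000
no profile shift: α' = α, a' = a
action lengths: √(r_a1²−r_b1²) = 35.780934, √(r_a2²−r_b2²) = 35.112053
base pitch p_b = π·m·cos α = 9.671353
CR = (35.780934 + 35.112053 − 142.120000·sin 22.98600°)/9.671353 = 1.591737
contact ratio ≈ 1.5917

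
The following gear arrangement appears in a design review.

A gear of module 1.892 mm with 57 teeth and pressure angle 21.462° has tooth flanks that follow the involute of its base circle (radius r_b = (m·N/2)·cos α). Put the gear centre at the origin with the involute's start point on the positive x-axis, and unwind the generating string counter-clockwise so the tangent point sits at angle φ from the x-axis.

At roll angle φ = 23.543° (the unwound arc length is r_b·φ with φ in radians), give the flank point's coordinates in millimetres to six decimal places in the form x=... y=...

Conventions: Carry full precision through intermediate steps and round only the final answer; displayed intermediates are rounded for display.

x=54.242403 y=1.141046

recognized (one wheel, involute flank): single-mesh tooth geometry, m = 1.892, N = 57
pitch radius r_p = m·N/2 = 1.892·57/2 = 53.922000
base radius r_b = r_p·cos α = 53.922000·cos 21.462° = 50.183072
roll angle φ = 23.543° = 0.41090287 rad
x = r_b·(cos φ + φ·sin φ) = 54.242403
y = r_b·(sin φ − φ·cos φ) = 1.141046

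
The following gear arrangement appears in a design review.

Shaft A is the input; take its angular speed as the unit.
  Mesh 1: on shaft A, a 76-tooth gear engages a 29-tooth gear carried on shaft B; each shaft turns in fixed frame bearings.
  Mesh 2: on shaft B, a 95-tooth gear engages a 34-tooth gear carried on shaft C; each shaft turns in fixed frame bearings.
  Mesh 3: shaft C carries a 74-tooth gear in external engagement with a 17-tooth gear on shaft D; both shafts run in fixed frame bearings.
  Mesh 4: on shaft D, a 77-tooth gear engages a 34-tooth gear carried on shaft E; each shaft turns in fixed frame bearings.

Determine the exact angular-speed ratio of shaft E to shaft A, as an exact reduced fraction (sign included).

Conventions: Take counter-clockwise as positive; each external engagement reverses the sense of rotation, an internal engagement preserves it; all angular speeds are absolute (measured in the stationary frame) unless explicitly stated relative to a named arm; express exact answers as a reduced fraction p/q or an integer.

10284890/142477

class = fixed-axis compound train [4 meshes; 4 ratios multiply, 4 sense flips]
mesh 1 [76T→29T]: running ratio 76/29, sense −
mesh 2 [95T→34T]: running ratio 3610/493, sense +
mesh 3 [74T→17T]: running ratio 267140/8381, sense −
mesh 4 [77T→34T]: running ratio 10284890/142477, sense +
ω_out/ω_in = 10284890/142477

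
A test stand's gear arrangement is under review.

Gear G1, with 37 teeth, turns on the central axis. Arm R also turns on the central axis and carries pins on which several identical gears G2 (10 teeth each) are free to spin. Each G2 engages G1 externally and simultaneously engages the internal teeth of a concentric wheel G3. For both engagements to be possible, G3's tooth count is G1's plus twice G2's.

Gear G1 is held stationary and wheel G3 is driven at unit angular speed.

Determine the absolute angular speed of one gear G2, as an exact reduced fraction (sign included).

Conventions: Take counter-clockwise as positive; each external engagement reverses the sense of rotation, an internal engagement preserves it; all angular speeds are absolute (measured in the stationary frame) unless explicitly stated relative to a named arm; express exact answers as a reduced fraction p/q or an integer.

57/20

topology: planetary set — G1 37T / G2 10T / G3 57T, arm = carrier (Willis)
ring teeth: 37 + 2·10 = 57
37(ω_sun−ω_arm) = −57(ω_ring−ω_arm),  ω_sun = 0, ω_ring = 1
37(0−ω_arm) = −57(1−ω_arm)  ⇒  94·ω_arm = 57  ⇒  ω_arm = 57/94
sun–planet mesh: 37·(0−57/94) = −10·(ω_p−ω_arm)  ⇒  ω_p−ω_arm = 2109/940
ω_p = 57/94 + 2109/940 = 57/20
exact speed ratio = 57/20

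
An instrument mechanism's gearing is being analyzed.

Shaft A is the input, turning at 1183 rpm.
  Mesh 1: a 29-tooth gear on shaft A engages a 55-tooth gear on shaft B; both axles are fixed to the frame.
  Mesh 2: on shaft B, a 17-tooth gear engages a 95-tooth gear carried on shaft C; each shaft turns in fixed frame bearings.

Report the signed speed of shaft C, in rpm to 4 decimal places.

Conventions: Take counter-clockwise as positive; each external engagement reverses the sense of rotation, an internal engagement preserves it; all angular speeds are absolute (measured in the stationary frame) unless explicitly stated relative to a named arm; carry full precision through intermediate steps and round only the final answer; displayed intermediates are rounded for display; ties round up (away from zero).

+111.6209 rpm

recognized (3 fixed axles, 2 meshes): fixed-axis compound train
mesh 1 [29T→55T]: ω = 1183.0000×29/55 = 623.7636 rpm, sense flips to −
mesh 2 [17T→95T]: ω = 623.7636×17/95 = 111.6209 rpm, sense flips to +
signed output speed = +111.6209 rpm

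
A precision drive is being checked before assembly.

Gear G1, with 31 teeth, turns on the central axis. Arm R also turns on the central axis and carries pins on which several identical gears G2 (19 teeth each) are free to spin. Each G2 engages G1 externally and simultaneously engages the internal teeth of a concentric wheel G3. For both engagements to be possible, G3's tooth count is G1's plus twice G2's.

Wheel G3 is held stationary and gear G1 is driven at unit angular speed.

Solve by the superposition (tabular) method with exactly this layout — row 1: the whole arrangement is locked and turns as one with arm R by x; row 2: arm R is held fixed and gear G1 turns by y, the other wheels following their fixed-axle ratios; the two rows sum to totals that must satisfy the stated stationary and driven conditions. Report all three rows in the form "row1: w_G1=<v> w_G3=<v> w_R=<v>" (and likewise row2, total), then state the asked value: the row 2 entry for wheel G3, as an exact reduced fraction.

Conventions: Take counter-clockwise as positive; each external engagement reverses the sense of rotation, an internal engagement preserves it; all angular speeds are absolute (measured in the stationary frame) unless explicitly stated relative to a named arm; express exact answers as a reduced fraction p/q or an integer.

class = planetary set [G3 = 31+2·19 = 69; Willis about the carrier]
row 1 (train locked, turned with arm): all members turn x
row 2: sun turns y, ring = −(31/69)·y, arm 0
boundary: total ω_ring = x − (31/69)·y = 0 and total ω_sun = x + y = 1  ⇒  y = 69/100, x = 31/100
row 2 ring = −(31/69)·69/100 = -31/100
totals (row 1 + row 2): sun 31/100 + 69/100 = 1, ring 31/100 + (-31/100) = 0, arm 31/100 + 0 = 31/100
asked cell (row2, ring) = -31/100

row1: w_G1=31/100 w_G3=31/100 w_R=31/100
row2: w_G1=69/100 w_G3=-31/100 w_R=0
total: w_G1=1 w_G3=0 w_R=31/100
asked value: -31/100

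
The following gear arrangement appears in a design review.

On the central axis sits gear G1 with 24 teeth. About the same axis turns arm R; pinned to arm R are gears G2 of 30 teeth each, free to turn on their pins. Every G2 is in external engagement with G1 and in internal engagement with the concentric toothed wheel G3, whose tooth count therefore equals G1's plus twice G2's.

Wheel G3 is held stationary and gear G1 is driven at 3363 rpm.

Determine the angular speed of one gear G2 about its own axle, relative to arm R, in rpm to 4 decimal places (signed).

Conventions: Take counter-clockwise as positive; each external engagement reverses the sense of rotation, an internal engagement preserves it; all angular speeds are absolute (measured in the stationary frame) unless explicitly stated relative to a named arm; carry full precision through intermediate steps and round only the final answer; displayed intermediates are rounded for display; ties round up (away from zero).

-2092.5333 rpm

planetary set (24T centre, 30T on arm, 84T internal) — Willis relation
normalise by the input: solve with ω_sun = 1, then scale by 3363 rpm
ring teeth: 24 + 2·30 = 84
24(ω_sun−ω_arm) = −84(ω_ring−ω_arm),  ω_ring = 0, ω_sun = 1
24(1−ω_arm) = −84(0−ω_arm)  ⇒  108·ω_arm = 24  ⇒  ω_arm = 2/9
sun–planet mesh: 24·(1−2/9) = −30·(ω_p−ω_arm)  ⇒  ω_p−ω_arm = -28/45
scale: ω_p−ω_arm = -28/45 × 3363 rpm = -2092.5333 rpm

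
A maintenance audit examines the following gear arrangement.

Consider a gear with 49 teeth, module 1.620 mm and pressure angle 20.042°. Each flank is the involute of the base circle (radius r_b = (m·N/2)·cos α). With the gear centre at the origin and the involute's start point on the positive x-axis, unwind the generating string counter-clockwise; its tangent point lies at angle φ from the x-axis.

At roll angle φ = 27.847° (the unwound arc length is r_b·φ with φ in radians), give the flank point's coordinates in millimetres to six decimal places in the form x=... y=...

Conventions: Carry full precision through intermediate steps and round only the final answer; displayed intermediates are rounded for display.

x=41.433615 y=1.393488

topology: single-mesh involute geometry — m = 1.620, N = 49
pitch radius r_p = m·N/2 = 1.620·49/2 = 39.690000
base radius r_b = r_p·cos α = 39.690000·cos 20.042° = 37.286439
roll angle φ = 27.847° = 0.48602184 rad
x = r_b·(cos φ + φ·sin φ) = 41.433615
y = r_b·(sin φ − φ·cos φ) = 1.393488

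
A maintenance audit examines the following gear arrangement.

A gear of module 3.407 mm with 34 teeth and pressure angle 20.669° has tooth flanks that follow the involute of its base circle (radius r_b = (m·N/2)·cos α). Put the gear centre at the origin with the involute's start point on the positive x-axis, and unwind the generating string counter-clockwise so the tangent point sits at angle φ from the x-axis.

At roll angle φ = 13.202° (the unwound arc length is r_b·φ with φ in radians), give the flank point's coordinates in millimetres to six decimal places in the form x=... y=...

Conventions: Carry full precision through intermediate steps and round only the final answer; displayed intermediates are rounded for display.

x=55.610586 y=0.219811

topology: single-mesh involute geometry — m = 3.407, N = 34
pitch radius r_p = m·N/2 = 3.407·34/2 = 57.919000
base radius r_b = r_p·cos α = 57.919000·cos 20.669° = 54.191052
roll angle φ = 13.202° = 0.23041837 rad
x = r_b·(cos φ + φ·sin φ) = 55.610586
y = r_b·(sin φ − φ·cos φ) = 0.219811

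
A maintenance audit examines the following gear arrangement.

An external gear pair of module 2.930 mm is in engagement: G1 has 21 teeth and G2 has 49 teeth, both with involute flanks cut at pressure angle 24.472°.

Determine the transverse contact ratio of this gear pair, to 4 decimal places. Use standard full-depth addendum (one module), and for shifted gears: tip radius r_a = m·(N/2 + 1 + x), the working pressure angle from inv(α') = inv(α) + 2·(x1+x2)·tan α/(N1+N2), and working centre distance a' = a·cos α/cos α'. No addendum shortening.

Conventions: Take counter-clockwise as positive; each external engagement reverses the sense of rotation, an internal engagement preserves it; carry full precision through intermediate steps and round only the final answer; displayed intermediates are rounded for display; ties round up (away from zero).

class = single-mesh tooth geometry [involute pair 21T × 49T, m = 2.930]
base radii: r_b1 = 28.001190, r_b2 = 65.336110
tip radii: r_a1 = 33.695000, r_a2 = 74.715000
no profile shift: α' = α, a' = a
action lengths: √(r_a1²−r_b1²) = 18.742636, √(r_a2²−r_b2²) = 36.242571
base pitch p_b = π·m·cos α = 8.377936
CR = (18.742636 + 36.242571 − 102.550000·sin 24.47200°)/8.377936 = 1.492494
contact ratio ≈ 1.4925

1.4925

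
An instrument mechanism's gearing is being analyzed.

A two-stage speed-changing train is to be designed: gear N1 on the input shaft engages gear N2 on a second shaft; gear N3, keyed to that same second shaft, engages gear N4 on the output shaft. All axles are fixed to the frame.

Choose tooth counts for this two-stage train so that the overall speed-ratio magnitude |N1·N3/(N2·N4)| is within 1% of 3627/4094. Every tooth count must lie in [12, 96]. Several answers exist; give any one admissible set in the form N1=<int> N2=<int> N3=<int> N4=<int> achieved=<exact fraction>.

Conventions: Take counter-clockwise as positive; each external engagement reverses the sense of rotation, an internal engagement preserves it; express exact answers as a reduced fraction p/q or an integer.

topology: fixed-axis compound train — 2 stages, target 3627/4094
target = 3627/4094 in lowest terms: an exact hit needs N1·N3 = k·3627 and N2·N4 = k·4094 for one integer k, every count in [12, 96]; additionally prefer no 1:1 stage (N1 ≠ N2, N3 ≠ N4)
k = 1: N1·N3 = 3627 = 39·93, N2·N4 = 4094 = 46·89
achieved = 39·93/(46·89) = 3627/4094; |achieved − target| = 0 ≤ 3627/409400 ✓

N1=39 N2=46 N3=93 N4=89 achieved=3627/4094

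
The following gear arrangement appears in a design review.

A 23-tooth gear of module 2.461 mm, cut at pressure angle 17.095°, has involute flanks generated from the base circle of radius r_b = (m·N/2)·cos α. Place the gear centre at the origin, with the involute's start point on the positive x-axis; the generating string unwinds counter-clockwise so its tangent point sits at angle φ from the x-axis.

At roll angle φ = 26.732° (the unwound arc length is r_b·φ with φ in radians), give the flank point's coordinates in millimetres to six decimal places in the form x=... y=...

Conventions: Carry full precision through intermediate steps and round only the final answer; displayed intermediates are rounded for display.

single-mesh involute tooth geometry (23T wheel at module 2.461)
pitch radius r_p = m·N/2 = 2.461·23/2 = 28.301500
base radius r_b = r_p·cos α = 28.301500·cos 17.095° = 27.051102
roll angle φ = 26.732° = 0.46656142 rad
x = r_b·(cos φ + φ·sin φ) = 29.837040
y = r_b·(sin φ − φ·cos φ) = 0.895998

x=29.837040 y=0.895998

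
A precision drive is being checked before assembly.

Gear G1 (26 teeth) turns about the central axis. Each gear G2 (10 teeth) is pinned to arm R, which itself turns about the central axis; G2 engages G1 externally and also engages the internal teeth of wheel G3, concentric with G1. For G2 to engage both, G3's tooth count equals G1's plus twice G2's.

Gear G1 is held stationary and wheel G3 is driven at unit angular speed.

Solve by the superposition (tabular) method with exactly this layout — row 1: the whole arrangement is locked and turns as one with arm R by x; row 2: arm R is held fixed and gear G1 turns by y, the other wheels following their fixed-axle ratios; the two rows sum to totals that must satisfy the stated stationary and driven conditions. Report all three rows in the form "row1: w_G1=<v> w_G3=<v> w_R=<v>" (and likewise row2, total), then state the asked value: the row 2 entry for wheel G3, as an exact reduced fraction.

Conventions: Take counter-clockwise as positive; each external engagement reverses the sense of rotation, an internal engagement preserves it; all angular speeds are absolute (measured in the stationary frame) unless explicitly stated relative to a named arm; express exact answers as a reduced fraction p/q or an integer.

class = planetary set [G3 = 26+2·10 = 46; Willis about the carrier]
row 1: whole set turns with the arm by x
row 2 (arm held, sun turns y): ω_ring = −(26/46)·y, ω_arm = 0
boundary: total ω_sun = x + y = 0 and total ω_ring = x − (26/46)·y = 1  ⇒  y = -23/36, x = 23/36
row 2 ring = −(26/46)·(-23/36) = 13/36
totals (row 1 + row 2): sun 23/36 + (-23/36) = 0, ring 23/36 + 13/36 = 1, arm 23/36 + 0 = 23/36
asked cell (row2, ring) = 13/36

row1: w_G1=23/36 w_G3=23/36 w_R=23/36
row2: w_G1=-23/36 w_G3=13/36 w_R=0
total: w_G1=0 w_G3=1 w_R=23/36
asked value: 13/36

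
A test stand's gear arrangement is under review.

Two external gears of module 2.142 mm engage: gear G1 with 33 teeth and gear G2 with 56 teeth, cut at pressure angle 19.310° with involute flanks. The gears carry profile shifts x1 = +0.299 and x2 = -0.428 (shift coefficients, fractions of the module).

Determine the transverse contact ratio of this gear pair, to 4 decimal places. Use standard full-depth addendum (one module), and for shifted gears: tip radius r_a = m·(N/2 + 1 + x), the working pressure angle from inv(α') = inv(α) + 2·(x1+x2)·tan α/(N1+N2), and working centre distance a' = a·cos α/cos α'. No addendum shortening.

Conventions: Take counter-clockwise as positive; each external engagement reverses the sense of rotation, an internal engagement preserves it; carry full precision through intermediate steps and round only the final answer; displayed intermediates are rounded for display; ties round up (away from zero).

1.7446

recognized (one external pair, fixed centres): single-mesh tooth geometry, m = 2.142, N1 = 33, N2 = 56
base radii: r_b1 = 33.354718, r_b2 = 56.601945
tip radii: r_a1 = 38.125458, r_a2 = 61.201224
inv(α') = inv(19.310°) + 2·(+0.299-0.428)·tan α/(33+56) = 0.01235215  ⇒  α' = 18.82285°
a' = a·cos α / cos α' = 95.3190·cos 19.310°/cos 18.82285° = 95.039302
action lengths: √(r_a1²−r_b1²) = 18.466547, √(r_a2²−r_b2²) = 23.276804
base pitch p_b = π·m·cos α = 6.350723
CR = (18.466547 + 23.276804 − 95.039302·sin 18.82285°)/6.350723 = 1.744615
contact ratio ≈ 1.7446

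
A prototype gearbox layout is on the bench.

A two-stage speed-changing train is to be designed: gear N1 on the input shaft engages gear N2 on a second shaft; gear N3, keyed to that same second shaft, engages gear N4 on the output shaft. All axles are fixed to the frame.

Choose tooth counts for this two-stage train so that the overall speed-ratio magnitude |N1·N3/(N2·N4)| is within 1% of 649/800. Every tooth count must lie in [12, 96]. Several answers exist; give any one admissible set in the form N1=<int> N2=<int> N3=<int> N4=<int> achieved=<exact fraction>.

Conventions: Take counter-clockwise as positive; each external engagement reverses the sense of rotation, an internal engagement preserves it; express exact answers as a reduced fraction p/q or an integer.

design class (target 649/800): fixed-axis compound train
target = 649/800 in lowest terms: an exact hit needs N1·N3 = k·649 and N2·N4 = k·800 for one integer k, every count in [12, 96]; additionally prefer no 1:1 stage (N1 ≠ N2, N3 ≠ N4)
k = 1: no 1:1-free in-range split of k·649 and k·800 into factor pairs; take k = 2
k = 2: N1·N3 = 1298 = 22·59, N2·N4 = 1600 = 20·80
achieved = 22·59/(20·80) = 649/800; |achieved − target| = 0 ≤ 649/80000 ✓

N1=22 N2=20 N3=59 N4=80 achieved=649/800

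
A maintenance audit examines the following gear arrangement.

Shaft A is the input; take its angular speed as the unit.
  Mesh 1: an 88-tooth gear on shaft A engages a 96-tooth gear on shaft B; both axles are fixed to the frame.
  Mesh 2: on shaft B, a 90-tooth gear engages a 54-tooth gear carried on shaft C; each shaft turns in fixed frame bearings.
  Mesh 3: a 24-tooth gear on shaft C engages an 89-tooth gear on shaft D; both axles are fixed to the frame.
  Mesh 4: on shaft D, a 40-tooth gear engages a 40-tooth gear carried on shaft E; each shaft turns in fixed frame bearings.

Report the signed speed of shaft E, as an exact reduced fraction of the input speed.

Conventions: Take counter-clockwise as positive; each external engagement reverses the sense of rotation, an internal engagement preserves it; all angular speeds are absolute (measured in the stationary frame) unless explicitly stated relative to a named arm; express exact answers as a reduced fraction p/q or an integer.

4-mesh fixed-axis compound train (all bearings frame-fixed)
mesh 1 [88T→96T]: |ω|/ω_in = 1×88/96 = 11/12, sense flips to −
mesh 2 [90T→54T]: |ω|/ω_in = (11/12)×90/54 = 55/36, sense flips to +
mesh 3 [24T→89T]: |ω|/ω_in = (55/36)×24/89 = 110/267, sense flips to −
mesh 4 [40T→40T]: |ω|/ω_in = (110/267)×40/40 = 110/267, sense flips to +
signed output speed (× input speed) = 110/267

110/267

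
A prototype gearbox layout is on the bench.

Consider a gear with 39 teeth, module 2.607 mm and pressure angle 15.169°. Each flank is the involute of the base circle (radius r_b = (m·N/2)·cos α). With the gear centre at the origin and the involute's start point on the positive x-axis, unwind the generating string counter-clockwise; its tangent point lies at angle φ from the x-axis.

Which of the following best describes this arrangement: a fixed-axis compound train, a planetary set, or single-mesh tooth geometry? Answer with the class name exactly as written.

single-mesh tooth geometry

recognized (one wheel, involute flank): single-mesh tooth geometry, m = 2.607, N = 39
classification: single-mesh tooth geometry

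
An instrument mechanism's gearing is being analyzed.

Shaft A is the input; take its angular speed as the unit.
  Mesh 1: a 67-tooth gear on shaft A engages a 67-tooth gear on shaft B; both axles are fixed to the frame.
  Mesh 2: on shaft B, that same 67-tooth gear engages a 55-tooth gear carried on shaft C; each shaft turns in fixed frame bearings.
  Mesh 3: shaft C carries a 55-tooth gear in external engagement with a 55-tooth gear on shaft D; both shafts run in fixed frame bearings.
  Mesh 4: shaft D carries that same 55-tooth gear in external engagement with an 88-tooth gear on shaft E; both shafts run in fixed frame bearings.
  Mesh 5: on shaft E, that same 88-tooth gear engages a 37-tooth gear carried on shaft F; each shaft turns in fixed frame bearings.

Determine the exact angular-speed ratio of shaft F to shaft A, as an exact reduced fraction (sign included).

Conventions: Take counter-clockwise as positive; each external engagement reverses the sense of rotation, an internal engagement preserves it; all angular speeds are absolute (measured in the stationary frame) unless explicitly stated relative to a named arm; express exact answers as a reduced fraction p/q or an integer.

class = fixed-axis compound train [5 meshes; 5 ratios multiply, 5 sense flips]
mesh 1 [67T→67T]: running ratio 1, sense −
mesh 2 [67T→55T]: running ratio 67/55, sense +
mesh 3 [55T→55T]: running ratio 67/55, sense −
mesh 4 [55T→88T]: running ratio 67/88, sense +
mesh 5 [88T→37T]: running ratio 67/37, sense −
ω_out/ω_in = -67/37

-67/37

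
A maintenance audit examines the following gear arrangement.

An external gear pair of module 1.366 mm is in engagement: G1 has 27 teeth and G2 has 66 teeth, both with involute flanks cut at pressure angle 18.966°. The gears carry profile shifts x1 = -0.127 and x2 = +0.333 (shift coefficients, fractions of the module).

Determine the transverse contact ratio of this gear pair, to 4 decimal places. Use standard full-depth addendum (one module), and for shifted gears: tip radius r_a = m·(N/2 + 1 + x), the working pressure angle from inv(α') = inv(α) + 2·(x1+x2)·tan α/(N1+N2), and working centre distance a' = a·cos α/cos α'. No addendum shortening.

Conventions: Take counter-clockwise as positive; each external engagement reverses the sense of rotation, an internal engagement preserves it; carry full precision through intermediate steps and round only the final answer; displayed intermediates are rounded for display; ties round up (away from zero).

1.7461

class = single-mesh tooth geometry [involute pair 27T × 66T, m = 1.366]
base radii: r_b1 = 17.439868, r_b2 = 42.630788
tip radii: r_a1 = 19.633518, r_a2 = 46.898878
inv(α') = inv(18.966°) + 2·(-0.127+0.333)·tan α/(27+66) = 0.01416730  ⇒  α' = 19.67553°
a' = a·cos α / cos α' = 63.5190·cos 18.966°/cos 19.67553° = 63.795387
action lengths: √(r_a1²−r_b1²) = 9.018095, √(r_a2²−r_b2²) = 19.547908
base pitch p_b = π·m·cos α = 4.058442
CR = (9.018095 + 19.547908 − 63.795387·sin 19.67553°)/4.058442 = 1.746121
contact ratio ≈ 1.7461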